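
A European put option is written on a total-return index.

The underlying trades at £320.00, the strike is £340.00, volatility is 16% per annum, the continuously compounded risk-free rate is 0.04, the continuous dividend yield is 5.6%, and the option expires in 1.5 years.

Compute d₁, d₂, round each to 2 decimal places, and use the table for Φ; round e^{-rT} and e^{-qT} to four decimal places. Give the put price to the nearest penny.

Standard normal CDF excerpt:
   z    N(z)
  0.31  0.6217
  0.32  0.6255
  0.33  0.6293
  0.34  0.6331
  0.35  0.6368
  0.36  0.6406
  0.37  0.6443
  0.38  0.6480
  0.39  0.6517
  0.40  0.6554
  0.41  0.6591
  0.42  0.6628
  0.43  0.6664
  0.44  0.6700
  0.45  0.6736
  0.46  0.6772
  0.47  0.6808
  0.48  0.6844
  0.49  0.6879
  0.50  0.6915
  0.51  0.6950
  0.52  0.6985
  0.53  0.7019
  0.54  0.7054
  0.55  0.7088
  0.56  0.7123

T = 1.5;  σ√T = 0.1960
d₁ = [ln(320/340) + (0.04 − 0.056 + ½·0.16²)·1.5] / (σ√T) = (-0.0606 − 0.0048) / 0.1960 = -0.3339 which rounds to -0.33
d₂ = -0.3339 − 0.1960 = -0.5298 which rounds to -0.53
e^(−qT) = e^(−0.056·1.5) = 0.9194;  e^(−rT) = e^(−0.04·1.5) = 0.9418
N(−d₂) = N(0.53) = 0.7019;  N(−d₁) = N(0.33) = 0.6293
P = 340·0.9418·0.7019 − 320·0.9194·0.6293 = 224.7568 − 185.1451 = 39.6117

£39.61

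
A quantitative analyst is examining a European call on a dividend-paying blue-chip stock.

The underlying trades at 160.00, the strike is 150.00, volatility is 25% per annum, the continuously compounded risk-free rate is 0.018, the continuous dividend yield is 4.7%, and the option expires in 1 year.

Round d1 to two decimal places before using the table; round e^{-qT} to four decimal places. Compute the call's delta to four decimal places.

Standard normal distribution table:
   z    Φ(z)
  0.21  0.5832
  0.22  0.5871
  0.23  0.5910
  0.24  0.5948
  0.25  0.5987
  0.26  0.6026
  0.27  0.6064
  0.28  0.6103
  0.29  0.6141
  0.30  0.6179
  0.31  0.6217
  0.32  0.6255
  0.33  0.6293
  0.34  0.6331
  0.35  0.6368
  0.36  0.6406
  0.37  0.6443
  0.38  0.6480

0.5786

σ√T = 0.25 × 1.0000 = 0.2500
ln(S/K) + (r − q + σ²/2)T = ln(160/150) + (0.018 − 0.047 + 0.25²/2)·1 = 0.0645 + 0.0022 = 0.0668
d₁ = 0.0668 / 0.2500 = 0.2672 which rounds to 0.27
N(d₁) = N(0.27) = 0.6064
Δ_call = e^(−qT)·N(d₁) = 0.9541·0.6064 = 0.5786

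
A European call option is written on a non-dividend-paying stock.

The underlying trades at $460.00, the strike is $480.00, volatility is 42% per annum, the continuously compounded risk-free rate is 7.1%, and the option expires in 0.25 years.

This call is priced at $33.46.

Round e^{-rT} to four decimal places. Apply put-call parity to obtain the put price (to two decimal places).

exp(−rT) = exp(−0.071·0.25) = 0.9824
Put-call parity: C − P = S − K·e^(−rT) = 460 − 480·0.9824 = 460 − 471.5520 = -11.5520
P = C − (C − P) = 33.46 − (-11.5520) = 45.0120

$45.01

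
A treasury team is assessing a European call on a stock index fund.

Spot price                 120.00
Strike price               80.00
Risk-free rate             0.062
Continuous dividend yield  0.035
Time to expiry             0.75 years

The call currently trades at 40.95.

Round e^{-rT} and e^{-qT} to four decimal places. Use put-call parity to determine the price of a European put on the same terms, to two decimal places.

e^(−qT) = e^(−0.035·0.75) = 0.9741;  e^(−rT) = e^(−0.062·0.75) = 0.9546
Put-call parity: C − P = S·e^(−qT) − K·e^(−rT) = 120·0.9741 − 80·0.9546 = 116.8920 − 76.3680 = 40.5240
P = C − (C − P) = 40.95 − (40.5240) = 0.4260

0.43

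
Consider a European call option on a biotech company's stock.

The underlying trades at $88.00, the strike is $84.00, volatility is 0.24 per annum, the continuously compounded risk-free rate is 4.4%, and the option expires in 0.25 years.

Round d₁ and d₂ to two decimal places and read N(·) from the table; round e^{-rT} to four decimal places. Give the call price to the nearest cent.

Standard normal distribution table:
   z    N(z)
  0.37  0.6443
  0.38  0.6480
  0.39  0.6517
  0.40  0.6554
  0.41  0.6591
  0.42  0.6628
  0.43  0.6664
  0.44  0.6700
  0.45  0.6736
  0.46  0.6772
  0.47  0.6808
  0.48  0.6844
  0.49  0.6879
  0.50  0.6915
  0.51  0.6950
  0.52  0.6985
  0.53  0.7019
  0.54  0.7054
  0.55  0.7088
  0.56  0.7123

$7.01

T = 0.25;  σ√T = 0.1200
d₁ = [ln(88/84) + (0.044 + ½·0.24²)·0.25] / (σ√T) = (0.0465 + 0.0182) / 0.1200 = 0.5393 ≈ 0.54
d₂ = 0.5393 − 0.1200 = 0.4193 ≈ 0.42
exp(−rT) = exp(−0.044·0.25) = 0.9891
N(d₁) = N(0.54) = 0.7054;  N(d₂) = N(0.42) = 0.6628
C = 88·0.7054 − 84·0.9891·0.6628 = 62.0752 − 55.0683 = 7.0069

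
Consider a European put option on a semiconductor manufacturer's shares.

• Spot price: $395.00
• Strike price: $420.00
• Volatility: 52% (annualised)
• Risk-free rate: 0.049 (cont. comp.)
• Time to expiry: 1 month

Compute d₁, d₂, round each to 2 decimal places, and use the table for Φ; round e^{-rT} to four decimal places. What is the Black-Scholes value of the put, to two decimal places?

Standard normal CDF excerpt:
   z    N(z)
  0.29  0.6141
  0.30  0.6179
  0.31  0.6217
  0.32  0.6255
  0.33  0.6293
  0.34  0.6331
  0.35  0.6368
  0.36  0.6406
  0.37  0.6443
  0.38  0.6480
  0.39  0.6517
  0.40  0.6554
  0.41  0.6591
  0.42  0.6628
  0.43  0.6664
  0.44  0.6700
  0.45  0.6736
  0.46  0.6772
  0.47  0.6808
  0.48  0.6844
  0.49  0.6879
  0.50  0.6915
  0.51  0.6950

σ√T = 0.52 × 0.2887 = 0.1501
d₁ = [ln(395/420) + (0.049 + 0.52²/2)·0.08333] / 0.1501 = [-0.0614 + 0.0154] / 0.1501 = -0.3066 ⇒ -0.31
d₂ = d₁ − σ√T = -0.3066 − 0.1501 = -0.4567 ⇒ -0.46
exp(−rT) = exp(−0.049·0.08333) = 0.9959
N(−d₂) = N(0.46) = 0.6772;  N(−d₁) = N(0.31) = 0.6217
P = 420·0.9959·0.6772 − 395·0.6217 = 283.2579 − 245.5715 = 37.6864

$37.69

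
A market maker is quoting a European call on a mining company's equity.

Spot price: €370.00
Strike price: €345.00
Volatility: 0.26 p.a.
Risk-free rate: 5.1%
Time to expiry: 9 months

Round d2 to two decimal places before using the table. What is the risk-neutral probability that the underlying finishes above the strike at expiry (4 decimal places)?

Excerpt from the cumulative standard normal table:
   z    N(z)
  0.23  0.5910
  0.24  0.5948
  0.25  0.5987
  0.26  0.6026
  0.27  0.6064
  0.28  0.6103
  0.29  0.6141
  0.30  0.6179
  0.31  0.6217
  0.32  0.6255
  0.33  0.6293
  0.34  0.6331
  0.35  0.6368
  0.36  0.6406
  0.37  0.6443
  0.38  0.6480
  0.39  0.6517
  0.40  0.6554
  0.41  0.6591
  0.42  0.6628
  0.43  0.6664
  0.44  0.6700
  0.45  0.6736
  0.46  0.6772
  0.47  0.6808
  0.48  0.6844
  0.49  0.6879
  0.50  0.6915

0.6443

σ√T = 0.26·√0.75 = 0.2252
d₁ = [ln(370/345) + (0.051 + ½·0.26²)·0.75] / (σ√T) = (0.0700 + 0.0636) / 0.2252 = 0.5932 which rounds to 0.59
d₂ = 0.5932 − 0.2252 = 0.3680 which rounds to 0.37
Pr(exercise) under Q = N(d₂) = 0.6443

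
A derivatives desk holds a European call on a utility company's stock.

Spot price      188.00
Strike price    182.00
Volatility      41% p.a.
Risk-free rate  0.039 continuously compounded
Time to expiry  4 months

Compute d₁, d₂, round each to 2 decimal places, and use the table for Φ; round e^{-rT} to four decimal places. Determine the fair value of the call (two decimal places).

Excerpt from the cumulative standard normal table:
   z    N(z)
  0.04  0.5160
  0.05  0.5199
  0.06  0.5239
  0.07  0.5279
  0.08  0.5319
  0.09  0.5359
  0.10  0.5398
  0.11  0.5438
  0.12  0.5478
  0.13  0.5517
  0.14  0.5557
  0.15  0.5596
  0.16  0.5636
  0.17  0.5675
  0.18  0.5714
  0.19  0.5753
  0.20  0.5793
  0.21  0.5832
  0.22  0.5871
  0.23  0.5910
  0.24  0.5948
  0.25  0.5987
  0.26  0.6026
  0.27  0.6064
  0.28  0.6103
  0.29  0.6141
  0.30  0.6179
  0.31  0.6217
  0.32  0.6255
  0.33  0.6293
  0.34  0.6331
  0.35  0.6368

22.04

T = 0.3333;  σ√T = 0.2367
d₁ = [ln(188/182) + (0.039 + ½·0.41²)·0.3333] / (σ√T) = (0.0324 + 0.0410) / 0.2367 = 0.3103 which rounds to 0.31
d₂ = 0.3103 − 0.2367 = 0.0736 which rounds to 0.07
e^(−rT) = e^(−0.039·0.3333) = 0.9871
N(d₁) = N(0.31) = 0.6217;  N(d₂) = N(0.07) = 0.5279
C = 188·0.6217 − 182·0.9871·0.5279 = 116.8796 − 94.8384 = 22.0412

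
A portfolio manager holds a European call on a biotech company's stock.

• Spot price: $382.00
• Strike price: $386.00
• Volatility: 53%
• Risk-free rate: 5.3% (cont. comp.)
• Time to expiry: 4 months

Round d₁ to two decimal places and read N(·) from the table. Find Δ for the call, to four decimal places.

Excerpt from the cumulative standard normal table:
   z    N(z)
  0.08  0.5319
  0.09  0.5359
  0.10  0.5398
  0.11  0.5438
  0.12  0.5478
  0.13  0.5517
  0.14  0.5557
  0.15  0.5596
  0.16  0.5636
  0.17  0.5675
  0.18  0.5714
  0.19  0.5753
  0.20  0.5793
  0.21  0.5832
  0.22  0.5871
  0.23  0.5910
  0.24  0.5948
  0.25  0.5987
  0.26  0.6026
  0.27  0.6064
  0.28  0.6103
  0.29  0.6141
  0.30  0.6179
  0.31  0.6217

σ√T = 0.53 × 0.5774 = 0.3060
d₁ = [ln(382/386) + (0.053 + 0.53²/2)·0.3333] / 0.3060 = [-0.0104 + 0.0645] / 0.3060 = 0.1767 → 0.18
N(d₁) = N(0.18) = 0.5714
Δ_call = N(d₁) = 0.5714

0.5714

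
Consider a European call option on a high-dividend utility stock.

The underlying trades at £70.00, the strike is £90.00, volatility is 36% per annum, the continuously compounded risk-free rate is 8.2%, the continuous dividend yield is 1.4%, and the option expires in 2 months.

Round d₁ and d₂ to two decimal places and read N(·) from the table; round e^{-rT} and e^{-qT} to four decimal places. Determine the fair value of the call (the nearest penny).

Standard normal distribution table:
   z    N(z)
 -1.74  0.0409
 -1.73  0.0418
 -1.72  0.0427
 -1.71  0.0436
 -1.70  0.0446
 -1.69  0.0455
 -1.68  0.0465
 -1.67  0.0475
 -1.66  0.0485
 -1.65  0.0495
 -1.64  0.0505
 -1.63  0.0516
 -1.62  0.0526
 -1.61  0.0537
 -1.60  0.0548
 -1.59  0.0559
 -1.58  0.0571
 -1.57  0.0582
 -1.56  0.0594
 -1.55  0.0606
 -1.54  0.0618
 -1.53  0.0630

σ√T = 0.36·√0.1667 = 0.1470
d₁ = [ln(70/90) + (0.082 − 0.014 + 0.36²/2)·0.1667] / 0.1470 = [-0.2513 + 0.0221] / 0.1470 = -1.5594 ⇒ -1.56
d₂ = d₁ − σ√T = -1.5594 − 0.1470 = -1.7063 ⇒ -1.71
e^(−qT) = e^(−0.014·0.1667) = 0.9977;  e^(−rT) = e^(−0.082·0.1667) = 0.9864
N(d₁) = N(-1.56) = 0.0594;  N(d₂) = N(-1.71) = 0.0436
C = 70·0.9977·0.0594 − 90·0.9864·0.0436 = 4.1484 − 3.8706 = 0.2778

£0.28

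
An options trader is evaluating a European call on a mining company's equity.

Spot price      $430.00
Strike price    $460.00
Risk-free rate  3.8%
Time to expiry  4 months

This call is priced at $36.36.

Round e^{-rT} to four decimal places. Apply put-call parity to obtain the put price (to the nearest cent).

exp(−rT) = exp(−0.038·0.3333) = 0.9874
Put-call parity: C − P = S − K·e^(−rT) = 430 − 460·0.9874 = 430 − 454.2040 = -24.2040
P = C − (C − P) = 36.36 − (-24.2040) = 60.5640

$60.56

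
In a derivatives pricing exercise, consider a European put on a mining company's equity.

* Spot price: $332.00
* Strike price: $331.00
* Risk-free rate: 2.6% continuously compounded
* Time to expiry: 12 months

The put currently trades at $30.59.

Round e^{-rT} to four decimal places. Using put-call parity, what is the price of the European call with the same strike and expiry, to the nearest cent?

$40.10

exp(−rT) = exp(−0.026·1) = 0.9743
Put-call parity: C − P = S − K·e^(−rT) = 332 − 331·0.9743 = 332 − 322.4933 = 9.5067
C = P + (C − P) = 30.59 + (9.5067) = 40.0967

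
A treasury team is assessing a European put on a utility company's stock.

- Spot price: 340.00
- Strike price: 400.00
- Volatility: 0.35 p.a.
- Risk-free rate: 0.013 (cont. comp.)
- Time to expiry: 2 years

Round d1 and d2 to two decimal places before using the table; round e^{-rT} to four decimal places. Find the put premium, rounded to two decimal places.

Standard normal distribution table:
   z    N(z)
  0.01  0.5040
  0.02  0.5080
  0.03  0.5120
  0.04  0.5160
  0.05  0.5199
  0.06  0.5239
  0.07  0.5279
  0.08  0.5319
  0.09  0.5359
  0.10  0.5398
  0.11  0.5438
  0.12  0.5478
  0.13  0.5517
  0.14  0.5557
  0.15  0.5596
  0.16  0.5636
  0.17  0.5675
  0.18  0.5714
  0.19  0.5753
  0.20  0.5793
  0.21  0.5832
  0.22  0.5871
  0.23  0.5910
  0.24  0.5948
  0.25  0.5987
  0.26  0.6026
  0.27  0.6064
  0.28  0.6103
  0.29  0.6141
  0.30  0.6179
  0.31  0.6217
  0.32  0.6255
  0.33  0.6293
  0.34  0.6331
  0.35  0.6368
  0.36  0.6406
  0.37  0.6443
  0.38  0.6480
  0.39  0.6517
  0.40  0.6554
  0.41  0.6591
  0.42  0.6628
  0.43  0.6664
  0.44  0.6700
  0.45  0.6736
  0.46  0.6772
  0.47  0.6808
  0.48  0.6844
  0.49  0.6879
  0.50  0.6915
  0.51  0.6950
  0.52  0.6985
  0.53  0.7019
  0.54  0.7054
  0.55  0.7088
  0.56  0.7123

σ√T = 0.35·√2 = 0.4950
d₁ = [ln(340/400) + (0.013 + 0.35²/2)·2] / 0.4950 = [-0.1625 + 0.1485] / 0.4950 = -0.0283 ≈ -0.03
d₂ = d₁ − σ√T = -0.0283 − 0.4950 = -0.5233 ≈ -0.52
e^(−rT) = e^(−0.013·2) = 0.9743
N(−d₂) = N(0.52) = 0.6985;  N(−d₁) = N(0.03) = 0.5120
P = 400·0.9743·0.6985 − 340·0.5120 = 272.2194 − 174.0800 = 98.1394

98.14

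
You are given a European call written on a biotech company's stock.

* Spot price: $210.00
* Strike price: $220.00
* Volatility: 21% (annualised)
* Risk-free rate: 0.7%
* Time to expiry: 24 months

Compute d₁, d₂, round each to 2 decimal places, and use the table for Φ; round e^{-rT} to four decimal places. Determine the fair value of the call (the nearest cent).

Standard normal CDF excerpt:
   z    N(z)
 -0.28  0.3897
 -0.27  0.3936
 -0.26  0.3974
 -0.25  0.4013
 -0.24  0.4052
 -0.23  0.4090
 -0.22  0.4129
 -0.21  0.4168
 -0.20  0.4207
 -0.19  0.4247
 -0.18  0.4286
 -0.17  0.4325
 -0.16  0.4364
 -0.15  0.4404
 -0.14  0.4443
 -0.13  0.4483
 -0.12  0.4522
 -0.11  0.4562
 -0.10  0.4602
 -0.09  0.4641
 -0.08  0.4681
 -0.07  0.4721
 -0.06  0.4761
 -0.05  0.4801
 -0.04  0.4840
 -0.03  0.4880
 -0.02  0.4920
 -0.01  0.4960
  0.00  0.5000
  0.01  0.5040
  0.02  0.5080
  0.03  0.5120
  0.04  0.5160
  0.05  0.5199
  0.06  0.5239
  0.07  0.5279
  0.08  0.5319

σ√T = 0.21 × 1.4142 = 0.2970
d₁ = [ln(210/220) + (0.007 + ½·0.21²)·2] / (σ√T) = (-0.0465 + 0.0581) / 0.2970 = 0.0390 which rounds to 0.04
d₂ = 0.0390 − 0.2970 = -0.2580 which rounds to -0.26
exp(−rT) = exp(−0.007·2) = 0.9861
N(d₁) = N(0.04) = 0.5160;  N(d₂) = N(-0.26) = 0.3974
C = 210·0.5160 − 220·0.9861·0.3974 = 108.3600 − 86.2128 = 22.1472

$22.15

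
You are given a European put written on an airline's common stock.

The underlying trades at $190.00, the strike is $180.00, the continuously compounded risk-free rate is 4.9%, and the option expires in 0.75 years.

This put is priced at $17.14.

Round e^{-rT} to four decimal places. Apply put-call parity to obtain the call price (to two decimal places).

$33.64

exp(−rT) = exp(−0.049·0.75) = 0.9639
Put-call parity: C − P = S − K·e^(−rT) = 190 − 180·0.9639 = 190 − 173.5020 = 16.4980
C = P + (C − P) = 17.14 + (16.4980) = 33.6380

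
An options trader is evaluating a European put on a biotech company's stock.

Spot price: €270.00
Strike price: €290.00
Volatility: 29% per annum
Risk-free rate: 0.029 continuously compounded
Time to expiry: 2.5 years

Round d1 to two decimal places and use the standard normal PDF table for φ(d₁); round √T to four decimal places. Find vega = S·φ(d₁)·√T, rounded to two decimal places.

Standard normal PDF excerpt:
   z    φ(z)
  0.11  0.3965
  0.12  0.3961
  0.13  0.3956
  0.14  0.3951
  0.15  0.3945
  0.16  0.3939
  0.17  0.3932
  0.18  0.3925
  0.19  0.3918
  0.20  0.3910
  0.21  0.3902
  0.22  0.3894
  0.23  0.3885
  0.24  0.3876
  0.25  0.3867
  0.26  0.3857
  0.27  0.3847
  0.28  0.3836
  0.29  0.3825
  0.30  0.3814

165.85

T = 2.5;  σ√T = 0.4585
d₁ = [ln(270/290) + (0.029 + 0.29²/2)·2.5] / 0.4585 = [-0.0715 + 0.1776] / 0.4585 = 0.2315 → 0.23
√T = √2.5 = 1.5811
φ(d₁) = φ(0.23) = 0.3885
vega = S·φ(d₁)·√T = 270·0.3885·1.5811 = 165.8495
(Call and put vega coincide under Black-Scholes.)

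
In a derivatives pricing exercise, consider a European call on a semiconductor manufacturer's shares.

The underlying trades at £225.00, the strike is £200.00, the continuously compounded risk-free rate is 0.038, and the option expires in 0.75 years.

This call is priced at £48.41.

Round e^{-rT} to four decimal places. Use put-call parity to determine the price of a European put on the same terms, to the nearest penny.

e^(−rT) = e^(−0.038·0.75) = 0.9719
Put-call parity: C − P = S − K·e^(−rT) = 225 − 200·0.9719 = 225 − 194.3800 = 30.6200
P = C − (C − P) = 48.41 − (30.6200) = 17.7900

£17.79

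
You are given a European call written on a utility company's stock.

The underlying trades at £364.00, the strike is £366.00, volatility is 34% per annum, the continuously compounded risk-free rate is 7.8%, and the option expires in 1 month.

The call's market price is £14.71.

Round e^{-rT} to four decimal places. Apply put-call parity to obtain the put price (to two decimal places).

e^(−rT) = e^(−0.078·0.08333) = 0.9935
Put-call parity: C − P = S − K·e^(−rT) = 364 − 366·0.9935 = 364 − 363.6210 = 0.3790
P = C − (C − P) = 14.71 − (0.3790) = 14.3310

£14.33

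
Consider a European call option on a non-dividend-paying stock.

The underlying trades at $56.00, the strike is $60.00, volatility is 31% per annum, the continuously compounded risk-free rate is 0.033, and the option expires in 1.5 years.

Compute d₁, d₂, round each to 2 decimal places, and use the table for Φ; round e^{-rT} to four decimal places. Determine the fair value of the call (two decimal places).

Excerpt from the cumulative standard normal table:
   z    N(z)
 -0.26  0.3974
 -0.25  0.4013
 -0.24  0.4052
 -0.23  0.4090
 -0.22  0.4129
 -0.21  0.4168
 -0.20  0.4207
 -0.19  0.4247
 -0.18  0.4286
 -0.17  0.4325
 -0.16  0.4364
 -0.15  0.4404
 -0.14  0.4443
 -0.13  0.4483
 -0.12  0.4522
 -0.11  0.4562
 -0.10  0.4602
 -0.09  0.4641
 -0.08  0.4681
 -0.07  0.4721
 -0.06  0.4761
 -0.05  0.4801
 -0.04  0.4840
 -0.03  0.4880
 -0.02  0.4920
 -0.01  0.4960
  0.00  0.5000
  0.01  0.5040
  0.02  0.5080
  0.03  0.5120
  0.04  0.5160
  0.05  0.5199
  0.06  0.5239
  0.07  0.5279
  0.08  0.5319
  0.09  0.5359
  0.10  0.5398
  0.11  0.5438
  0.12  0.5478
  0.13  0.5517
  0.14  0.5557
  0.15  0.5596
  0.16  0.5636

$7.98

T = 1.5;  σ√T = 0.3797
d₁ = [ln(56/60) + (0.033 + 0.31²/2)·1.5] / 0.3797 = [-0.0690 + 0.1216] / 0.3797 = 0.1385 ⇒ 0.14
d₂ = d₁ − σ√T = 0.1385 − 0.3797 = -0.2412 ⇒ -0.24
exp(−rT) = exp(−0.033·1.5) = 0.9517
N(d₁) = N(0.14) = 0.5557;  N(d₂) = N(-0.24) = 0.4052
C = 56·0.5557 − 60·0.9517·0.4052 = 31.1192 − 23.1377 = 7.9815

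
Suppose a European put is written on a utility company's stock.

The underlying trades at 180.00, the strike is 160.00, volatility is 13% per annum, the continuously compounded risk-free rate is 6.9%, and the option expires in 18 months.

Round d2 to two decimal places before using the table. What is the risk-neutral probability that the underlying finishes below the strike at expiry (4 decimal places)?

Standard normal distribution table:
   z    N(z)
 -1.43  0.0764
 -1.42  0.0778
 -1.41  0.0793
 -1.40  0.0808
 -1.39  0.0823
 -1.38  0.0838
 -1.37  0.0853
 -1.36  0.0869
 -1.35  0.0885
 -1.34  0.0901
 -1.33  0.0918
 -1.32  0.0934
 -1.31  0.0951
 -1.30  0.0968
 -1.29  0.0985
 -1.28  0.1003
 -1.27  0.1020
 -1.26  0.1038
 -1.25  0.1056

σ√T = 0.13 × 1.2247 = 0.1592
d₁ = [ln(180/160) + (0.069 + 0.13²/2)·1.5] / 0.1592 = [0.1178 + 0.1162] / 0.1592 = 1.4694 ≈ 1.47
d₂ = d₁ − σ√T = 1.4694 − 0.1592 = 1.3102 ≈ 1.31
Risk-neutral Pr[S_T < K] = N(−d₂) = N(-1.31) = 0.0951

0.0951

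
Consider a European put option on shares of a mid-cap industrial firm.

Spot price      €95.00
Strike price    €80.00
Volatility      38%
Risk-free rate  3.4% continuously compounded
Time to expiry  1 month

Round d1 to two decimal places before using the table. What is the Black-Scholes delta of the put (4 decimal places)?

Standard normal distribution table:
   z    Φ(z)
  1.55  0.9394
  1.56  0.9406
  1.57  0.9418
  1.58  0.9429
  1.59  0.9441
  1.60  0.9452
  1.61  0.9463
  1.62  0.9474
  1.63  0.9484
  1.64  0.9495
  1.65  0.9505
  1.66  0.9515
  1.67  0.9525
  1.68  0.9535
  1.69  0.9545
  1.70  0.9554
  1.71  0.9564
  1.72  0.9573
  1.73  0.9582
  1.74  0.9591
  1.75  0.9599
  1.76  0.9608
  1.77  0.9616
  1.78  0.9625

σ√T = 0.38 × 0.2887 = 0.1097
ln(S/K) + (r + σ²/2)T = ln(95/80) + (0.034 + 0.38²/2)·0.08333 = 0.1719 + 0.0089 = 0.1807
d₁ = 0.1807 / 0.1097 = 1.6473 → 1.65
N(d₁) = N(1.65) = 0.9505
Δ_put = N(d₁) − 1 = 0.9505 − 1 = -0.0495

-0.0495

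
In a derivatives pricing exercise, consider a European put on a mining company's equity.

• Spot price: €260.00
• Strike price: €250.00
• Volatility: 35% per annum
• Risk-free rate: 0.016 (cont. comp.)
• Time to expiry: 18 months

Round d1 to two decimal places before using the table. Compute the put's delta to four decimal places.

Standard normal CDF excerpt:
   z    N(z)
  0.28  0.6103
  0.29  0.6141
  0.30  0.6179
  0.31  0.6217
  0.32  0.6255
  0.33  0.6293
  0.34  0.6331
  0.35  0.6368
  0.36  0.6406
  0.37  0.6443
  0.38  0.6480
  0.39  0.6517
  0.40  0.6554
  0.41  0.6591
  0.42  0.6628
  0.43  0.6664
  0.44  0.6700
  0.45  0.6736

-0.3594

σ√T = 0.35·√1.5 = 0.4287
ln(S/K) + (r + σ²/2)T = ln(260/250) + (0.016 + 0.35²/2)·1.5 = 0.0392 + 0.1159 = 0.1551
d₁ = 0.1551 / 0.4287 = 0.3618 ≈ 0.36
N(d₁) = N(0.36) = 0.6406
Δ_put = N(d₁) − 1 = 0.6406 − 1 = -0.3594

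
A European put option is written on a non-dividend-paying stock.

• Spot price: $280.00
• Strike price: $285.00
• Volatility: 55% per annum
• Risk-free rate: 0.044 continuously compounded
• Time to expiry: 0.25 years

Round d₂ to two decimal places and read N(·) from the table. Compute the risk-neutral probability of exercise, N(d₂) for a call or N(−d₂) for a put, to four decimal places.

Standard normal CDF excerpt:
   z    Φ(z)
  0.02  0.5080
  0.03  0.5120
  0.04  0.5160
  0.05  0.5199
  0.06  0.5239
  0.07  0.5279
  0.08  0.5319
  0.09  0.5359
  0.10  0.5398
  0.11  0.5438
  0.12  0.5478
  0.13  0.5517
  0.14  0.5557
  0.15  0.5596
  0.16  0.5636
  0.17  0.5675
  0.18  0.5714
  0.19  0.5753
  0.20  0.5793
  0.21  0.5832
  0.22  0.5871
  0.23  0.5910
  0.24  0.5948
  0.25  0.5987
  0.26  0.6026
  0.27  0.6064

0.5636

σ√T = 0.55·√0.25 = 0.2750
d₁ = [ln(280/285) + (0.044 + 0.55²/2)·0.25] / 0.2750 = [-0.0177 + 0.0488] / 0.2750 = 0.1131 ≈ 0.11
d₂ = d₁ − σ√T = 0.1131 − 0.2750 = -0.1619 ≈ -0.16
Pr(exercise) under Q = N(−d₂) = N(0.16) = 0.5636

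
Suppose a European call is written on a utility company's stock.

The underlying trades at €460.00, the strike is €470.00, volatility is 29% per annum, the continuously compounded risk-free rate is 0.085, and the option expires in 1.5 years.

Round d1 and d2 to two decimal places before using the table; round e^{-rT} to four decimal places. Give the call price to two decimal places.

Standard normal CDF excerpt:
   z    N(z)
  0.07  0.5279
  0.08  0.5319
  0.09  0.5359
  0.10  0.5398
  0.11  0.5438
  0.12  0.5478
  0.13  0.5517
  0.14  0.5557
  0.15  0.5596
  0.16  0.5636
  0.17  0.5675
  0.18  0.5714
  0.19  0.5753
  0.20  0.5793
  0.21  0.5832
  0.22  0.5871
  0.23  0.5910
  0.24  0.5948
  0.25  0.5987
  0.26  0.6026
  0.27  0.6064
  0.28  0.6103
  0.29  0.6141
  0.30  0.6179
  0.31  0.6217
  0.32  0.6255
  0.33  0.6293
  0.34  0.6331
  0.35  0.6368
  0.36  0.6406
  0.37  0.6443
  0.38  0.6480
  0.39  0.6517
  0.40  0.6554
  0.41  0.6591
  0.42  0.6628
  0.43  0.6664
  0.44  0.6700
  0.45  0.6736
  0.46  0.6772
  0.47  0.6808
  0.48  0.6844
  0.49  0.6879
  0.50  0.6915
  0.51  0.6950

€88.18

σ√T = 0.29·√1.5 = 0.3552
ln(S/K) + (r + σ²/2)T = ln(460/470) + (0.085 + 0.29²/2)·1.5 = -0.0215 + 0.1906 = 0.1691
d₁ = 0.1691 / 0.3552 = 0.4760 → 0.48
d₂ = d₁ − σ√T = 0.4760 − 0.3552 = 0.1208 → 0.12
exp(−rT) = exp(−0.085·1.5) = 0.8803
C = 460·N(0.48) − 470·0.8803·N(0.12) = 460·0.6844 − 470·0.8803·0.5478 = 314.8240 − 226.6473 = 88.1767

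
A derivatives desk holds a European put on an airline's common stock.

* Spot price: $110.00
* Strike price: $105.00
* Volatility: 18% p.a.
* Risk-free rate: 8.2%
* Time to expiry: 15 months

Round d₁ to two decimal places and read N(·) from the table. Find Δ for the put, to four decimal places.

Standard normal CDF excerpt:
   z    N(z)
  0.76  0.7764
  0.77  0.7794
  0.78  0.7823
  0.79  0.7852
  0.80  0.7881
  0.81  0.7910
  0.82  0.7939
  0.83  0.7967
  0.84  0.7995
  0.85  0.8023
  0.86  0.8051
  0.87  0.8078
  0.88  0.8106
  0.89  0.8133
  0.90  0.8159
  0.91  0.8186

σ√T = 0.18·√1.25 = 0.2012
ln(S/K) + (r + σ²/2)T = ln(110/105) + (0.082 + 0.18²/2)·1.25 = 0.0465 + 0.1228 = 0.1693
d₁ = 0.1693 / 0.2012 = 0.8411 ≈ 0.84
N(d₁) = N(0.84) = 0.7995
Δ_put = N(d₁) − 1 = 0.7995 − 1 = -0.2005

-0.2005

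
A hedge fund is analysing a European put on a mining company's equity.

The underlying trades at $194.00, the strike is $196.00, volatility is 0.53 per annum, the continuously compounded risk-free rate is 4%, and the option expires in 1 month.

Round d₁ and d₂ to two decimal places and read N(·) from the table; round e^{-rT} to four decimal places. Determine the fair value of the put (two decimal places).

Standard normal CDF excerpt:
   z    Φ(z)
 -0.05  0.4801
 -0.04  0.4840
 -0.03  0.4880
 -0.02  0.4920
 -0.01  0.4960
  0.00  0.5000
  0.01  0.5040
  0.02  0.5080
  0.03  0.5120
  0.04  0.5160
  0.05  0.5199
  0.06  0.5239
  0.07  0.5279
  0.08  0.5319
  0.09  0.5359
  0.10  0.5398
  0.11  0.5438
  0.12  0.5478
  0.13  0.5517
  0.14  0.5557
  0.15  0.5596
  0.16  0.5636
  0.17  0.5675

T = 0.08333;  σ√T = 0.1530
ln(S/K) + (r + σ²/2)T = ln(194/196) + (0.04 + 0.53²/2)·0.08333 = -0.0103 + 0.0150 = 0.0048
d₁ = 0.0048 / 0.1530 = 0.0312 → 0.03
d₂ = d₁ − σ√T = 0.0312 − 0.1530 = -0.1217 → -0.12
e^(−rT) = e^(−0.04·0.08333) = 0.9967
N(−d₂) = N(0.12) = 0.5478;  N(−d₁) = N(-0.03) = 0.4880
P = 196·0.9967·0.5478 − 194·0.4880 = 107.0145 − 94.6720 = 12.3425

$12.34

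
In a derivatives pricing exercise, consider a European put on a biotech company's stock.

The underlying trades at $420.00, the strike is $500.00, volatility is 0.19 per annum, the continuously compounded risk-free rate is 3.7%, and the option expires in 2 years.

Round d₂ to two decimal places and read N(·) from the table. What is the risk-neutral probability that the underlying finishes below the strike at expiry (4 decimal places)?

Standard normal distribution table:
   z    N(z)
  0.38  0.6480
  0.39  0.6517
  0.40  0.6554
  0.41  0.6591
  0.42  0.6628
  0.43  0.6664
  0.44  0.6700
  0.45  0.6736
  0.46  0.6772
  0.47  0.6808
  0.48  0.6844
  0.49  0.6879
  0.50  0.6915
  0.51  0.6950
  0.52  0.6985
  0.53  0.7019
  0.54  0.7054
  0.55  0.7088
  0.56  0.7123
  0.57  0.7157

0.6950

T = 2;  σ√T = 0.2687
d₁ = [ln(420/500) + (0.037 + 0.19²/2)·2] / 0.2687 = [-0.1744 + 0.1101] / 0.2687 = -0.2391 ⇒ -0.24
d₂ = d₁ − σ√T = -0.2391 − 0.2687 = -0.5078 ⇒ -0.51
Risk-neutral Pr[S_T < K] = N(−d₂) = N(0.51) = 0.6950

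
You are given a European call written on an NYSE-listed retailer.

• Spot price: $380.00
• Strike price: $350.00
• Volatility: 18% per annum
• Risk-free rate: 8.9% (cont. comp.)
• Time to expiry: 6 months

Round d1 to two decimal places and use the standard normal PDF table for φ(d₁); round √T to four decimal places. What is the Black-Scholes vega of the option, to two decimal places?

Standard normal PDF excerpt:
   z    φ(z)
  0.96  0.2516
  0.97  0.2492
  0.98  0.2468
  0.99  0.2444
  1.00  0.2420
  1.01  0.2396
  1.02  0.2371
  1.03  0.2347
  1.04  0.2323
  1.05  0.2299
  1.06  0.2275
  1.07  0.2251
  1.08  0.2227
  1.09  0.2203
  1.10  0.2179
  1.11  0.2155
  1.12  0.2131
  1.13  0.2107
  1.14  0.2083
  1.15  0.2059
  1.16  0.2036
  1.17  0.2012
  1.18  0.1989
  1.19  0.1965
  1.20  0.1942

61.13

σ√T = 0.18·√0.5 = 0.1273
d₁ = [ln(380/350) + (0.089 + ½·0.18²)·0.5] / (σ√T) = (0.0822 + 0.0526) / 0.1273 = 1.0594 ⇒ 1.06
√T = √0.5 = 0.7071
φ(d₁) = φ(1.06) = 0.2275
vega = S·φ(d₁)·√T = 380·0.2275·0.7071 = 61.1288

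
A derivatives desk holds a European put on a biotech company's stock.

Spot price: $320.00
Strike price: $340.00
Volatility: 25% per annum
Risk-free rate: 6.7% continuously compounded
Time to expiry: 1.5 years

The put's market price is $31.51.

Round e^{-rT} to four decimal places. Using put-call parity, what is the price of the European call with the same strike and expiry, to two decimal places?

e^(−rT) = e^(−0.067·1.5) = 0.9044
Put-call parity: C − P = S − K·e^(−rT) = 320 − 340·0.9044 = 320 − 307.4960 = 12.5040
C = P + (C − P) = 31.51 + (12.5040) = 44.0140

$44.01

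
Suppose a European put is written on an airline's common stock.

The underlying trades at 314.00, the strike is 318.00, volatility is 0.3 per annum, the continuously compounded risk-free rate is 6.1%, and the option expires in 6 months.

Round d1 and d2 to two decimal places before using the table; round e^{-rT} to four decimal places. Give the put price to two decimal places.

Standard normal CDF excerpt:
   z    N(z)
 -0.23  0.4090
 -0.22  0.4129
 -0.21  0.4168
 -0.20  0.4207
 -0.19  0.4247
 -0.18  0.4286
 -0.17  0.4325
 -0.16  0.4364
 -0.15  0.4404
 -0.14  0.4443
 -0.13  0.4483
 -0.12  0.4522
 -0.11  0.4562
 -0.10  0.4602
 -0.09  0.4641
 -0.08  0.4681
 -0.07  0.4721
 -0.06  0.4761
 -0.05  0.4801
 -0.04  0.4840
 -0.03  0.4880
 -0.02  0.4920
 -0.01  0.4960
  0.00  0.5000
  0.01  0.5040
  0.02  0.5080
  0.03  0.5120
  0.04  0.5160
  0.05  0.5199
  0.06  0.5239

23.34

T = 0.5;  σ√T = 0.2121
d₁ = [ln(314/318) + (0.061 + 0.3²/2)·0.5] / 0.2121 = [-0.0127 + 0.0530] / 0.2121 = 0.1902 ≈ 0.19
d₂ = d₁ − σ√T = 0.1902 − 0.2121 = -0.0220 ≈ -0.02
exp(−rT) = exp(−0.061·0.5) = 0.9700
N(−d₂) = N(0.02) = 0.5080;  N(−d₁) = N(-0.19) = 0.4247
P = 318·0.9700·0.5080 − 314·0.4247 = 156.6977 − 133.3558 = 23.3419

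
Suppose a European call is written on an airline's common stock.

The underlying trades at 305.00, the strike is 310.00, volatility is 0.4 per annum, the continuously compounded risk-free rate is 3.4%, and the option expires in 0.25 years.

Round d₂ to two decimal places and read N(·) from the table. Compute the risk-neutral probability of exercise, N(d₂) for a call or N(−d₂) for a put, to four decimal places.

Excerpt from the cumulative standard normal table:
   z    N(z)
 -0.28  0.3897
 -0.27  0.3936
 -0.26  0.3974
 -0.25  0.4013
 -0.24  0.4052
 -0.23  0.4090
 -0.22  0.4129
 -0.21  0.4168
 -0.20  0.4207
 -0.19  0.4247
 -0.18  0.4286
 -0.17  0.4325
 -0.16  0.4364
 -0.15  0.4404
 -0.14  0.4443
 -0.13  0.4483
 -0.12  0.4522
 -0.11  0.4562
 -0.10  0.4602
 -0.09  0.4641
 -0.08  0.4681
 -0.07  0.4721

0.4443

σ√T = 0.4·√0.25 = 0.2000
d₁ = [ln(305/310) + (0.034 + 0.4²/2)·0.25] / 0.2000 = [-0.0163 + 0.0285] / 0.2000 = 0.0612 which rounds to 0.06
d₂ = d₁ − σ√T = 0.0612 − 0.2000 = -0.1388 which rounds to -0.14
Risk-neutral Pr[S_T > K] = N(d₂) = N(-0.14) = 0.4443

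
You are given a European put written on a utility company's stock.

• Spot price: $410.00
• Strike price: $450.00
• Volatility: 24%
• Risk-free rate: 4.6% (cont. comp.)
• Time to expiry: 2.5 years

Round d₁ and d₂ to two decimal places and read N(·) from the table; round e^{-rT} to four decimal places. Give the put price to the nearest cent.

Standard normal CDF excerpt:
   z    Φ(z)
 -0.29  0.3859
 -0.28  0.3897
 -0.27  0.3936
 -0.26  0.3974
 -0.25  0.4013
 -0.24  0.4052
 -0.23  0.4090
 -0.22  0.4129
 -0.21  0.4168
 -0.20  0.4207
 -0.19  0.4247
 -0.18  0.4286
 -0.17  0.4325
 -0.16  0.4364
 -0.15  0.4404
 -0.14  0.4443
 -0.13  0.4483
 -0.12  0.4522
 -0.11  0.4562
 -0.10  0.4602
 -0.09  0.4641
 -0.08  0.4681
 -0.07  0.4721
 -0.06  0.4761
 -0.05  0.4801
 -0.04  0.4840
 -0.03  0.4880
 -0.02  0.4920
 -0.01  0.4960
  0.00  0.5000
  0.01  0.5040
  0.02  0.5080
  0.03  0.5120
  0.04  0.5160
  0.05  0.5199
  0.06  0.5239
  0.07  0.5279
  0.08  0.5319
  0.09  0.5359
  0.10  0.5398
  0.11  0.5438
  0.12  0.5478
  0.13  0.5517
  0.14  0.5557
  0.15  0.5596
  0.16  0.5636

T = 2.5;  σ√T = 0.3795
d₁ = [ln(410/450) + (0.046 + ½·0.24²)·2.5] / (σ√T) = (-0.0931 + 0.1870) / 0.3795 = 0.2475 ⇒ 0.25
d₂ = 0.2475 − 0.3795 = -0.1320 ⇒ -0.13
e^(−rT) = e^(−0.046·2.5) = 0.8914
P = 450·0.8914·N(0.13) − 410·N(-0.25) = 450·0.8914·0.5517 − 410·0.4013 = 221.3034 − 164.5330 = 56.7704

$56.77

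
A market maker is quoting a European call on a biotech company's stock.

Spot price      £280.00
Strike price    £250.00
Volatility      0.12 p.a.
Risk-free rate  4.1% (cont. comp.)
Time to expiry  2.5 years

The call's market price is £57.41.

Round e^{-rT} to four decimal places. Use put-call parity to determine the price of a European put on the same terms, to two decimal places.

e^(−rT) = e^(−0.041·2.5) = 0.9026
Put-call parity: C − P = S − K·e^(−rT) = 280 − 250·0.9026 = 280 − 225.6500 = 54.3500
P = C − (C − P) = 57.41 − (54.3500) = 3.0600

£3.06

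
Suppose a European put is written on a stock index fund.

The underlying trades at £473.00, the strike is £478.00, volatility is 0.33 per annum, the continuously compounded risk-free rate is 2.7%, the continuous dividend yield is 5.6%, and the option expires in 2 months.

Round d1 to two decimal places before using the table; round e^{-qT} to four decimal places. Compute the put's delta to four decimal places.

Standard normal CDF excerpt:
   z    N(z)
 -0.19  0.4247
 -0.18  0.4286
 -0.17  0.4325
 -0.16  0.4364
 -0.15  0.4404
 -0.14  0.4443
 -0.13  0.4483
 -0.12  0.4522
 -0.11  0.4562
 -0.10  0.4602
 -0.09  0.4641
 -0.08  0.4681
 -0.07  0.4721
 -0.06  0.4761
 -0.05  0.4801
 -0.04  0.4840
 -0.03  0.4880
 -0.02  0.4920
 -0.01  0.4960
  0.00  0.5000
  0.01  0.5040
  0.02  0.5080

-0.5151

T = 0.1667;  σ√T = 0.1347
d₁ = [ln(473/478) + (0.027 − 0.056 + ½·0.33²)·0.1667] / (σ√T) = (-0.0105 + 0.0042) / 0.1347 = -0.0466 ⇒ -0.05
N(d₁) = N(-0.05) = 0.4801
Δ_put = exp(−qT)·(N(d₁) − 1) = 0.9907·(0.4801 − 1) = -0.5151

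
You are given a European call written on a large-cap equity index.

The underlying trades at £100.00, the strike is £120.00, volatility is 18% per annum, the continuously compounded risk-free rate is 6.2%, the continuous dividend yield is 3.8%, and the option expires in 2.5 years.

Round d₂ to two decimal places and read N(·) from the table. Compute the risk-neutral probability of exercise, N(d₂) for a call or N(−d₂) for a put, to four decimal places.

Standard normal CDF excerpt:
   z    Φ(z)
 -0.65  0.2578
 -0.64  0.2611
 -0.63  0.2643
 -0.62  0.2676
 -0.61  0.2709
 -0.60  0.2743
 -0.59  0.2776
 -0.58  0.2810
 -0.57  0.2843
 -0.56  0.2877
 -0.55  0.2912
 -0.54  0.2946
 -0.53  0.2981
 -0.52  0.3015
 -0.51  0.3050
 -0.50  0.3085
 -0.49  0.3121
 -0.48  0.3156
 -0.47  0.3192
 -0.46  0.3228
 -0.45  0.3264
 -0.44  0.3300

0.2843

σ√T = 0.18·√2.5 = 0.2846
d₁ = [ln(100/120) + (0.062 − 0.038 + 0.18²/2)·2.5] / 0.2846 = [-0.1823 + 0.1005] / 0.2846 = -0.2875 → -0.29
d₂ = d₁ − σ√T = -0.2875 − 0.2846 = -0.5721 → -0.57
Risk-neutral Pr[S_T > K] = N(d₂) = N(-0.57) = 0.2843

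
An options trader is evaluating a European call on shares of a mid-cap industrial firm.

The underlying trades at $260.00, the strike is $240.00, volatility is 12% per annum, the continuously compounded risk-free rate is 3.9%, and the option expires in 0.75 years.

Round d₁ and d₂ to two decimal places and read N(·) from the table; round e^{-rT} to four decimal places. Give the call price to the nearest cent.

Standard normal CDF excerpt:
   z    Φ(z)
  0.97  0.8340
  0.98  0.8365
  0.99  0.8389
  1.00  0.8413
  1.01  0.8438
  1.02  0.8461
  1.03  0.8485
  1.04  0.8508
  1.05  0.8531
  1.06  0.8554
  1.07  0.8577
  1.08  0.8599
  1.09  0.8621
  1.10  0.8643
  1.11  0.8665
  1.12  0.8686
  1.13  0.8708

$28.62

σ√T = 0.12·√0.75 = 0.1039
d₁ = [ln(260/240) + (0.039 + ½·0.12²)·0.75] / (σ√T) = (0.0800 + 0.0347) / 0.1039 = 1.1036 ⇒ 1.10
d₂ = 1.1036 − 0.1039 = 0.9997 ⇒ 1.00
e^(−rT) = e^(−0.039·0.75) = 0.9712
N(d₁) = N(1.10) = 0.8643;  N(d₂) = N(1.00) = 0.8413
C = 260·0.8643 − 240·0.9712·0.8413 = 224.7180 − 196.0969 = 28.6211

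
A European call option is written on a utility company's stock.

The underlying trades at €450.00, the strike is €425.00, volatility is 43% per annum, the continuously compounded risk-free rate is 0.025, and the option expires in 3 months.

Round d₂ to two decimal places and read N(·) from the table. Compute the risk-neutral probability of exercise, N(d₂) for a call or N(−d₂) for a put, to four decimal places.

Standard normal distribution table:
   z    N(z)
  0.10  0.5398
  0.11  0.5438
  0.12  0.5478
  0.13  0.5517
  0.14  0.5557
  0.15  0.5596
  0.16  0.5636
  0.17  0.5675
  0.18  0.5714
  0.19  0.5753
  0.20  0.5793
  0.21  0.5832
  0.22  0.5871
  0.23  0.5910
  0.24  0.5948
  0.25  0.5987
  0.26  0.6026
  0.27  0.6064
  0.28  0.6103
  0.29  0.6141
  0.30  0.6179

0.5753

T = 0.25;  σ√T = 0.2150
ln(S/K) + (r + σ²/2)T = ln(450/425) + (0.025 + 0.43²/2)·0.25 = 0.0572 + 0.0294 = 0.0865
d₁ = 0.0865 / 0.2150 = 0.4024 → 0.40
d₂ = d₁ − σ√T = 0.4024 − 0.2150 = 0.1874 → 0.19
Pr(exercise) under Q = N(d₂) = 0.5753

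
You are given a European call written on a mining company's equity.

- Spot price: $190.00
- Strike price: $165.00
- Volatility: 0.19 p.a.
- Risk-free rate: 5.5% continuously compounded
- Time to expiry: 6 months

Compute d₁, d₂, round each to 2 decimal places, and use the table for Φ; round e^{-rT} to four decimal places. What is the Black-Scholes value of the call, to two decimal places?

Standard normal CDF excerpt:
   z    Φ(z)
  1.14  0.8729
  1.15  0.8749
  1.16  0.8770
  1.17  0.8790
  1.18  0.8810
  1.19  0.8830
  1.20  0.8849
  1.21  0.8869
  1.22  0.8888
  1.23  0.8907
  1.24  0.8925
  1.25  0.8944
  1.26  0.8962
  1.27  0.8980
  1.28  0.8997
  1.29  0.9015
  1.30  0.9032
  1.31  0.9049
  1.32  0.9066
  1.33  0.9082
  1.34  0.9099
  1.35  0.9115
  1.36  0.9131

$30.51

σ√T = 0.19·√0.5 = 0.1344
ln(S/K) + (r + σ²/2)T = ln(190/165) + (0.055 + 0.19²/2)·0.5 = 0.1411 + 0.0365 = 0.1776
d₁ = 0.1776 / 0.1344 = 1.3219 ≈ 1.32
d₂ = d₁ − σ√T = 1.3219 − 0.1344 = 1.1876 ≈ 1.19
exp(−rT) = exp(−0.055·0.5) = 0.9729
N(d₁) = N(1.32) = 0.9066;  N(d₂) = N(1.19) = 0.8830
C = 190·0.9066 − 165·0.9729·0.8830 = 172.2540 − 141.7467 = 30.5073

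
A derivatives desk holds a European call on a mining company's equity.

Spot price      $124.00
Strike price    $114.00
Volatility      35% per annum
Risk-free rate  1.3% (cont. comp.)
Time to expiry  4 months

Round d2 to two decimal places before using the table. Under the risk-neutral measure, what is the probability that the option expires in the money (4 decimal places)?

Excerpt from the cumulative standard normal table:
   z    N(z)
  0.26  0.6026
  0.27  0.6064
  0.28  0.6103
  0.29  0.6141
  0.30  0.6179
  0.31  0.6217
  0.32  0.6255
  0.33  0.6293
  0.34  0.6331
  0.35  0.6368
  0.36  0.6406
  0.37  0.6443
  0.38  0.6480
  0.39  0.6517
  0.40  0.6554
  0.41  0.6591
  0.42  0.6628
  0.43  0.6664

T = 0.3333;  σ√T = 0.2021
d₁ = [ln(124/114) + (0.013 + 0.35²/2)·0.3333] / 0.2021 = [0.0841 + 0.0247] / 0.2021 = 0.5386 ⇒ 0.54
d₂ = d₁ − σ√T = 0.5386 − 0.2021 = 0.3365 ⇒ 0.34
Risk-neutral Pr[S_T > K] = N(d₂) = N(0.34) = 0.6331

0.6331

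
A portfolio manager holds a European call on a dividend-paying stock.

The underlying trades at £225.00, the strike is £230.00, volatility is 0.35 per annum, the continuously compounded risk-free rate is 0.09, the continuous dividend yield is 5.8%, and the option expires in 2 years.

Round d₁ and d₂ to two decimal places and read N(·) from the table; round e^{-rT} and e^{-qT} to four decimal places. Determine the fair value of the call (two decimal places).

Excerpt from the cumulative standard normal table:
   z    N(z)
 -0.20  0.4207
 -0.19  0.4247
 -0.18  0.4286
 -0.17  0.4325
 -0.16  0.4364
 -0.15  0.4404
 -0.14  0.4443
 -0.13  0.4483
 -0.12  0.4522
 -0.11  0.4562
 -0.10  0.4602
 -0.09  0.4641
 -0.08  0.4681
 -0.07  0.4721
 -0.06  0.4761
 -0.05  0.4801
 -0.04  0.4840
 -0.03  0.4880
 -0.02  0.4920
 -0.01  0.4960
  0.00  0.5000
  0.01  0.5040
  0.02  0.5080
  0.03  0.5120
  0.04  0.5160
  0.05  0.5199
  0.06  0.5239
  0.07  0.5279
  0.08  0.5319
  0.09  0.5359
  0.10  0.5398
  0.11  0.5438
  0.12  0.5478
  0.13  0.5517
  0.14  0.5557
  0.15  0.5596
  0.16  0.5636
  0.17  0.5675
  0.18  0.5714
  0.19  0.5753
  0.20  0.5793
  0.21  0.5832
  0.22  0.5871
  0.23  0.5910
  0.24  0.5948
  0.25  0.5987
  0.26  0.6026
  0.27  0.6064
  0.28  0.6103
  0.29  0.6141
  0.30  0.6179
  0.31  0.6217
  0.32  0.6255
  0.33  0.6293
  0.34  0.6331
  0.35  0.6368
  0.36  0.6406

£42.25

σ√T = 0.35·√2 = 0.4950
d₁ = [ln(225/230) + (0.09 − 0.058 + 0.35²/2)·2] / 0.4950 = [-0.0220 + 0.1865] / 0.4950 = 0.3324 ≈ 0.33
d₂ = d₁ − σ√T = 0.3324 − 0.4950 = -0.1626 ≈ -0.16
e^(−qT) = e^(−0.058·2) = 0.8905;  e^(−rT) = e^(−0.09·2) = 0.8353
C = 225·0.8905·N(0.33) − 230·0.8353·N(-0.16) = 225·0.8905·0.6293 − 230·0.8353·0.4364 = 126.0881 − 83.8407 = 42.2474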